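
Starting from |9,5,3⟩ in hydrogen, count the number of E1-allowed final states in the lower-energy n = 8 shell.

6

E1 requires Δl = ±1, so l_f ∈ {4, 6}; with 0 ≤ l_f ≤ n_f−1 = 7, the allowed l_f values are {4, 6}.
For l_f = 4: m_f ∈ {m_i−1, m_i, m_i+1} ∩ [−4, 4] = {2, 3, 4} → 3 states.
For l_f = 6: m_f ∈ {m_i−1, m_i, m_i+1} ∩ [−6, 6] = {2, 3, 4} → 3 states.
Total: 6.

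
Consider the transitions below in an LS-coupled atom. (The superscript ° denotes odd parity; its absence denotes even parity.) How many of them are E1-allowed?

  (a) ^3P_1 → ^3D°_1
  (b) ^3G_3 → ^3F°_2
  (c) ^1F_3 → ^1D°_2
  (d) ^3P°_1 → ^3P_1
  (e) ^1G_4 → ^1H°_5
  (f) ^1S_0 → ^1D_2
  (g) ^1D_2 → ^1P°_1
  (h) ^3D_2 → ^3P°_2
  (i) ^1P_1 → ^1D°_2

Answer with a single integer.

(a) allowed
(b) allowed
(c) allowed
(d) allowed
(e) allowed
(f) forbidden (parity, ΔL, ΔJ fail)
(g) allowed
(h) allowed
(i) allowed
Total allowed: 8 of 9.

8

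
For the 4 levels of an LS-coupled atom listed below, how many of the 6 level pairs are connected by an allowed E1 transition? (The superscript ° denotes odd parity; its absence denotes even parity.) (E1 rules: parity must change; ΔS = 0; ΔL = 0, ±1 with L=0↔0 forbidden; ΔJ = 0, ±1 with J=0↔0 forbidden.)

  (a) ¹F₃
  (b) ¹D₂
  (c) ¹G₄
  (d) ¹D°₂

2

(a)–(b): forbidden (parity).
(a)–(c): forbidden (parity).
(a)–(d): allowed.
(b)–(c): forbidden (parity, ΔL, ΔJ).
(b)–(d): allowed.
(c)–(d): forbidden (ΔL, ΔJ).
Allowed pairs: 2 of 6.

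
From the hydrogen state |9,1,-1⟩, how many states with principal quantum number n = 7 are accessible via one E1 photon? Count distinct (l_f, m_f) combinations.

E1 requires Δl = ±1, so l_f ∈ {0, 2}; with 0 ≤ l_f ≤ n_f−1 = 6, the allowed l_f values are {0, 2}.
For l_f = 0: m_f ∈ {m_i−1, m_i, m_i+1} ∩ [−0, 0] = {0} → 1 state.
For l_f = 2: m_f ∈ {m_i−1, m_i, m_i+1} ∩ [−2, 2] = {-2, -1, 0} → 3 states.
Total: 4.

4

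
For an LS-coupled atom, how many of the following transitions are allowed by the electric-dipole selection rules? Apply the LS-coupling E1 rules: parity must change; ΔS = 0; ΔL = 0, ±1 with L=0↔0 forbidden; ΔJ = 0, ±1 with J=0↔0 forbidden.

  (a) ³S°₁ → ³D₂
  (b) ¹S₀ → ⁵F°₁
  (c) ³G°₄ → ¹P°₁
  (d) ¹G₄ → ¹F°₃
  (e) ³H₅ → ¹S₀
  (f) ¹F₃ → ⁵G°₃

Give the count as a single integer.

1

(a) forbidden (ΔL fails)
(b) forbidden (ΔS, ΔL fail)
(c) forbidden (parity, ΔS, ΔL, ΔJ fail)
(d) allowed
(e) forbidden (parity, ΔS, ΔL, ΔJ fail)
(f) forbidden (ΔS fails)
Total allowed: 1 of 6.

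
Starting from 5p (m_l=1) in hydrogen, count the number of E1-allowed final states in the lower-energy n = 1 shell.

E1 requires Δl = ±1, so l_f ∈ {0, 2}; with 0 ≤ l_f ≤ n_f−1 = 0, the allowed l_f values are {0}.
For l_f = 0: m_f ∈ {m_i−1, m_i, m_i+1} ∩ [−0, 0] = {0} → 1 state.
Total: 1.

1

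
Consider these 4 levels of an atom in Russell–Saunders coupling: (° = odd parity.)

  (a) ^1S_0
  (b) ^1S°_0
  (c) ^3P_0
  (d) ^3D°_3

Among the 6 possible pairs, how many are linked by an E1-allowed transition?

0

(a)–(b): forbidden (ΔL, ΔJ).
(a)–(c): forbidden (parity, ΔS, ΔJ).
(a)–(d): forbidden (ΔS, ΔL, ΔJ).
(b)–(c): forbidden (ΔS, ΔJ).
(b)–(d): forbidden (parity, ΔS, ΔL, ΔJ).
(c)–(d): forbidden (ΔJ).
Allowed pairs: 0 of 6.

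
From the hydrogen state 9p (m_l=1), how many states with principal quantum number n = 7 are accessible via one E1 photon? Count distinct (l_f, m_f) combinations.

4

E1 requires Δl = ±1, so l_f ∈ {0, 2}; with 0 ≤ l_f ≤ n_f−1 = 6, the allowed l_f values are {0, 2}.
For l_f = 0: m_f ∈ {m_i−1, m_i, m_i+1} ∩ [−0, 0] = {0} → 1 state.
For l_f = 2: m_f ∈ {m_i−1, m_i, m_i+1} ∩ [−2, 2] = {0, 1, 2} → 3 states.
Total: 4.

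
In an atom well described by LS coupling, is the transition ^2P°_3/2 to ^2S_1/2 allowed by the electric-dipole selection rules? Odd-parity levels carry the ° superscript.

Reading off the term symbols: S 1/2→1/2, L 1→0, J 3/2→1/2, parity odd→even.
ΔL = 0, ±1 (not L=0↔0): L: 1 → 0, ΔL = -1 — ok.
ΔJ = 0, ±1 (not J=0↔0): J: 3/2 → 1/2, ΔJ = -1 — ok.
ΔS = 0: S: 1/2 → 1/2 — ok.
Parity must change: odd → even — ok.
All four E1 rules are satisfied.

allowed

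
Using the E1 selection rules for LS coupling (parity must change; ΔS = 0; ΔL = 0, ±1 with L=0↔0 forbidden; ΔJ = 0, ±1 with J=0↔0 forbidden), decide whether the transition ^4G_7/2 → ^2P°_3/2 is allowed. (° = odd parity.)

Parity must change: even → odd — passes.
ΔS = 0: S: 3/2 → 1/2 — fails.
ΔL = 0, ±1 (not L=0↔0): L: 4 → 1, ΔL = -3 — fails.
ΔJ = 0, ±1 (not J=0↔0): J: 7/2 → 3/2, ΔJ = -2 — fails.
Rule(s) violated: ΔS, ΔL, ΔJ.

forbidden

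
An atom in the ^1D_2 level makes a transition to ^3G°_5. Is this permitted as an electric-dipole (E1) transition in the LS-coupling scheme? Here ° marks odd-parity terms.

forbidden

Parity must change: even → odd — satisfied.
ΔS = 0: S: 0 → 1 — violated.
ΔL = 0, ±1 (not L=0↔0): L: 2 → 4, ΔL = +2 — violated.
ΔJ = 0, ±1 (not J=0↔0): J: 2 → 5, ΔJ = +3 — violated.
Rule(s) violated: ΔS, ΔL, ΔJ.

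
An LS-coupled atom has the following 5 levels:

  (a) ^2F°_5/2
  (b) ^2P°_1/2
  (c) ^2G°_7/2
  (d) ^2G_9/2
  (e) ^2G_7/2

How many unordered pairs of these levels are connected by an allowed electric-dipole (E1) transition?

(a)–(b): forbidden (parity, ΔL, ΔJ).
(a)–(c): forbidden (parity).
(a)–(d): forbidden (ΔJ).
(a)–(e): allowed.
(b)–(c): forbidden (parity, ΔL, ΔJ).
(b)–(d): forbidden (ΔL, ΔJ).
(b)–(e): forbidden (ΔL, ΔJ).
(c)–(d): allowed.
(c)–(e): allowed.
(d)–(e): forbidden (parity).
Allowed pairs: 3 of 10.

3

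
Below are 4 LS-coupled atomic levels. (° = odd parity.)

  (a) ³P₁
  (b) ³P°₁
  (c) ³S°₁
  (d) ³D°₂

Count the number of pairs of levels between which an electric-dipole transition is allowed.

3

(a)–(b): allowed.
(a)–(c): allowed.
(a)–(d): allowed.
(b)–(c): forbidden (parity).
(b)–(d): forbidden (parity).
(c)–(d): forbidden (parity, ΔL).
Allowed pairs: 3 of 6.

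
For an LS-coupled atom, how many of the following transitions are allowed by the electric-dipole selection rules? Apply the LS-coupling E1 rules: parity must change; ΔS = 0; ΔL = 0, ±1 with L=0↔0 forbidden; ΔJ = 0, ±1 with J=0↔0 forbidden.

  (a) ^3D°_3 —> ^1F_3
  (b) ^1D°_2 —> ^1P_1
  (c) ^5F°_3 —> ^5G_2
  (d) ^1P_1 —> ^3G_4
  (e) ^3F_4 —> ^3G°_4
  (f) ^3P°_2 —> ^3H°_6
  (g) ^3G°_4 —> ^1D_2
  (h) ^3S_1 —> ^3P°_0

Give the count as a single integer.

4

(a) forbidden (ΔS fails)
(b) allowed
(c) allowed
(d) forbidden (parity, ΔS, ΔL, ΔJ fail)
(e) allowed
(f) forbidden (parity, ΔL, ΔJ fail)
(g) forbidden (ΔS, ΔL, ΔJ fail)
(h) allowed
Total allowed: 4 of 8.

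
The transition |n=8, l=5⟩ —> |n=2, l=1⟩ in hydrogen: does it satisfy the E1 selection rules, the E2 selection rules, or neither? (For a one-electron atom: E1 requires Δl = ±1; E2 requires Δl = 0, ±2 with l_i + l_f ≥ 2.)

neither

Δl = 1 − 5 = -4; l_i + l_f = 6.
E1 (Δl = ±1): not satisfied.
E2 (Δl = 0,±2, l_i+l_f ≥ 2): not satisfied.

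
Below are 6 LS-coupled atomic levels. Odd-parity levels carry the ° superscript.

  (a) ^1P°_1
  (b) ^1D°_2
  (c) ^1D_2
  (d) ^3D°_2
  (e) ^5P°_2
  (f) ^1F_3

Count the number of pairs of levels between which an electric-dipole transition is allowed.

3

(a)–(b): forbidden (parity).
(a)–(c): allowed.
(a)–(d): forbidden (parity, ΔS).
(a)–(e): forbidden (parity, ΔS).
(a)–(f): forbidden (ΔL, ΔJ).
(b)–(c): allowed.
(b)–(d): forbidden (parity, ΔS).
(b)–(e): forbidden (parity, ΔS).
(b)–(f): allowed.
(c)–(d): forbidden (ΔS).
(c)–(e): forbidden (ΔS).
(c)–(f): forbidden (parity).
(d)–(e): forbidden (parity, ΔS).
(d)–(f): forbidden (ΔS).
(e)–(f): forbidden (ΔS, ΔL).
Allowed pairs: 3 of 15.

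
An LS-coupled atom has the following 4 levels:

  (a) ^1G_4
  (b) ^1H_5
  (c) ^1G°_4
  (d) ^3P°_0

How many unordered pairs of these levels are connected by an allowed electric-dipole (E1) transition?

(a)–(b): forbidden (parity).
(a)–(c): allowed.
(a)–(d): forbidden (ΔS, ΔL, ΔJ).
(b)–(c): allowed.
(b)–(d): forbidden (ΔS, ΔL, ΔJ).
(c)–(d): forbidden (parity, ΔS, ΔL, ΔJ).
Allowed pairs: 2 of 6.

2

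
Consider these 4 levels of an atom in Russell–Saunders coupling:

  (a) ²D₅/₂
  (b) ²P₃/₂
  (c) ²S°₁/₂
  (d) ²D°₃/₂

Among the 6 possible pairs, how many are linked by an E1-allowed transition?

(a)–(b): forbidden (parity).
(a)–(c): forbidden (ΔL, ΔJ).
(a)–(d): allowed.
(b)–(c): allowed.
(b)–(d): allowed.
(c)–(d): forbidden (parity, ΔL).
Allowed pairs: 3 of 6.

3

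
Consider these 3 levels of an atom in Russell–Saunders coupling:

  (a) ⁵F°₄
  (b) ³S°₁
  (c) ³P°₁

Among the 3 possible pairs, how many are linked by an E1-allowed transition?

(a)–(b): forbidden (parity, ΔS, ΔL, ΔJ).
(a)–(c): forbidden (parity, ΔS, ΔL, ΔJ).
(b)–(c): forbidden (parity).
Allowed pairs: 0 of 3.

0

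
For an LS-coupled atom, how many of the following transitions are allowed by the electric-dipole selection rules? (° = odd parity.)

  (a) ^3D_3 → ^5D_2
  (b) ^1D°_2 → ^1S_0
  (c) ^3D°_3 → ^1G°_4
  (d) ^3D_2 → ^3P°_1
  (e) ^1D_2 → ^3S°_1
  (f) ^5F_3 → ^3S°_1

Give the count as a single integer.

1

(a) forbidden (parity, ΔS fail)
(b) forbidden (ΔL, ΔJ fail)
(c) forbidden (parity, ΔS, ΔL fail)
(d) allowed
(e) forbidden (ΔS, ΔL fail)
(f) forbidden (ΔS, ΔL, ΔJ fail)
Total allowed: 1 of 6.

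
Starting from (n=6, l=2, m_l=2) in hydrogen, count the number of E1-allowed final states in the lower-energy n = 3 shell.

E1 requires Δl = ±1, so l_f ∈ {1, 3}; with 0 ≤ l_f ≤ n_f−1 = 2, the allowed l_f values are {1}.
For l_f = 1: m_f ∈ {m_i−1, m_i, m_i+1} ∩ [−1, 1] = {1} → 1 state.
Total: 1.

1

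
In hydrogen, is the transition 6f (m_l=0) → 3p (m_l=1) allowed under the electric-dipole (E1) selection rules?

l: 3 → 1 (Δl = -2). Δl = ±1 ✗.
m_l: 0 → 1 (Δm_l = +1). |Δm_l| ≤ 1 ✓.
The transition is electric-dipole forbidden.

forbidden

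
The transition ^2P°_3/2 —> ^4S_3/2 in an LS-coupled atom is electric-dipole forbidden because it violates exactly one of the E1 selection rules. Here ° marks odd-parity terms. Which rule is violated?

Reading off the term symbols: S 1/2→3/2, L 1→0, J 3/2→3/2, parity odd→even.
Parity must change: odd → even — satisfied.
ΔS = 0: S: 1/2 → 3/2 — violated.
ΔL = 0, ±1 (not L=0↔0): L: 1 → 0, ΔL = -1 — satisfied.
ΔJ = 0, ±1 (not J=0↔0): J: 3/2 → 3/2, ΔJ = +0 — satisfied.

the ΔS = 0 rule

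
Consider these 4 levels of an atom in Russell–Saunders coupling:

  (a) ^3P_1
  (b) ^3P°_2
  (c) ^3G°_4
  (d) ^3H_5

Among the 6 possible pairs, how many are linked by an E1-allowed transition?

2

(a)–(b): allowed.
(a)–(c): forbidden (ΔL, ΔJ).
(a)–(d): forbidden (parity, ΔL, ΔJ).
(b)–(c): forbidden (parity, ΔL, ΔJ).
(b)–(d): forbidden (ΔL, ΔJ).
(c)–(d): allowed.
Allowed pairs: 2 of 6.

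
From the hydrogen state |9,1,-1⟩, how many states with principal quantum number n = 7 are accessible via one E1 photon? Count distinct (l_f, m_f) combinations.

4

E1 requires Δl = ±1, so l_f ∈ {0, 2}; with 0 ≤ l_f ≤ n_f−1 = 6, the allowed l_f values are {0, 2}.
For l_f = 0: m_f ∈ {m_i−1, m_i, m_i+1} ∩ [−0, 0] = {0} → 1 state.
For l_f = 2: m_f ∈ {m_i−1, m_i, m_i+1} ∩ [−2, 2] = {-2, -1, 0} → 3 states.
Total: 4.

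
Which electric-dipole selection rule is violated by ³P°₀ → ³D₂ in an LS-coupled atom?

the ΔJ = 0, ±1 rule

Parity must change: odd → even — satisfied.
ΔS = 0: S: 1 → 1 — satisfied.
ΔL = 0, ±1 (not L=0↔0): L: 1 → 2, ΔL = +1 — satisfied.
ΔJ = 0, ±1 (not J=0↔0): J: 0 → 2, ΔJ = +2 — violated.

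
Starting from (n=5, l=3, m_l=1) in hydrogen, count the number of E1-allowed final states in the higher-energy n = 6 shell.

E1 requires Δl = ±1, so l_f ∈ {2, 4}; with 0 ≤ l_f ≤ n_f−1 = 5, the allowed l_f values are {2, 4}.
For l_f = 2: m_f ∈ {m_i−1, m_i, m_i+1} ∩ [−2, 2] = {0, 1, 2} → 3 states.
For l_f = 4: m_f ∈ {m_i−1, m_i, m_i+1} ∩ [−4, 4] = {0, 1, 2} → 3 states.
Total: 6.

6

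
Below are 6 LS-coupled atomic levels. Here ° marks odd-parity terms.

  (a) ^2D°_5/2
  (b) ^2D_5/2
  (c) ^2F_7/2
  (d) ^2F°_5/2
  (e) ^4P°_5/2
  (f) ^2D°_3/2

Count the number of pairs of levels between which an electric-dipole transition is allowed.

5

(a)–(b): allowed.
(a)–(c): allowed.
(a)–(d): forbidden (parity).
(a)–(e): forbidden (parity, ΔS).
(a)–(f): forbidden (parity).
(b)–(c): forbidden (parity).
(b)–(d): allowed.
(b)–(e): forbidden (ΔS).
(b)–(f): allowed.
(c)–(d): allowed.
(c)–(e): forbidden (ΔS, ΔL).
(c)–(f): forbidden (ΔJ).
(d)–(e): forbidden (parity, ΔS, ΔL).
(d)–(f): forbidden (parity).
(e)–(f): forbidden (parity, ΔS).
Allowed pairs: 5 of 15.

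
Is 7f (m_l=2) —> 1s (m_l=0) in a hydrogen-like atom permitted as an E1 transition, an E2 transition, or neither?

neither

Δl = 0 − 3 = -3; l_i + l_f = 3.
Δm_l = -2.
E1 (Δl = ±1, |Δm_l| ≤ 1): not satisfied.
E2 (Δl = 0,±2, l_i+l_f ≥ 2, |Δm_l| ≤ 2): not satisfied.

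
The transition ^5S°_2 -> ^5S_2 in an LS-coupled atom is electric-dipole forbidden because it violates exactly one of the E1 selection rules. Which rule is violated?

Parity must change: odd → even — ok.
ΔS = 0: S: 2 → 2 — ok.
ΔL = 0, ±1 (not L=0↔0): L: 0 → 0, ΔL = +0 — fails.
ΔJ = 0, ±1 (not J=0↔0): J: 2 → 2, ΔJ = +0 — ok.

the L=0 ↔ L=0 exclusion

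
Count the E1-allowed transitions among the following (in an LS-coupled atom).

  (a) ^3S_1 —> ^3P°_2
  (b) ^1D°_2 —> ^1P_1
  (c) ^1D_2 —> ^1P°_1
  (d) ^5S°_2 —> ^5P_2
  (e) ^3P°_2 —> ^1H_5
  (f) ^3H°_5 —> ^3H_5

(a) allowed
(b) allowed
(c) allowed
(d) allowed
(e) forbidden (ΔS, ΔL, ΔJ fail)
(f) allowed
Total allowed: 5 of 6.

5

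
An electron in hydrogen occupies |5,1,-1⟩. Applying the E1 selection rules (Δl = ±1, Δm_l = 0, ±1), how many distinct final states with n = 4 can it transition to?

4

E1 requires Δl = ±1, so l_f ∈ {0, 2}; with 0 ≤ l_f ≤ n_f−1 = 3, the allowed l_f values are {0, 2}.
For l_f = 0: m_f ∈ {m_i−1, m_i, m_i+1} ∩ [−0, 0] = {0} → 1 state.
For l_f = 2: m_f ∈ {m_i−1, m_i, m_i+1} ∩ [−2, 2] = {-2, -1, 0} → 3 states.
Total: 4.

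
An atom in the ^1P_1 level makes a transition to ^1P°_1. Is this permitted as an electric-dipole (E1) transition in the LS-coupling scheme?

Parity must change: even → odd — ✓.
ΔS = 0: S: 0 → 0 — ✓.
ΔL = 0, ±1 (not L=0↔0): L: 1 → 1, ΔL = +0 — ✓.
ΔJ = 0, ±1 (not J=0↔0): J: 1 → 1, ΔJ = +0 — ✓.
All four E1 rules are satisfied.

allowed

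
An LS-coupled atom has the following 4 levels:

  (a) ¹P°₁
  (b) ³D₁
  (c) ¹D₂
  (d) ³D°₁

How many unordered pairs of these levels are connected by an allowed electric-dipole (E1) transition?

2

(a)–(b): forbidden (ΔS).
(a)–(c): allowed.
(a)–(d): forbidden (parity, ΔS).
(b)–(c): forbidden (parity, ΔS).
(b)–(d): allowed.
(c)–(d): forbidden (ΔS).
Allowed pairs: 2 of 6.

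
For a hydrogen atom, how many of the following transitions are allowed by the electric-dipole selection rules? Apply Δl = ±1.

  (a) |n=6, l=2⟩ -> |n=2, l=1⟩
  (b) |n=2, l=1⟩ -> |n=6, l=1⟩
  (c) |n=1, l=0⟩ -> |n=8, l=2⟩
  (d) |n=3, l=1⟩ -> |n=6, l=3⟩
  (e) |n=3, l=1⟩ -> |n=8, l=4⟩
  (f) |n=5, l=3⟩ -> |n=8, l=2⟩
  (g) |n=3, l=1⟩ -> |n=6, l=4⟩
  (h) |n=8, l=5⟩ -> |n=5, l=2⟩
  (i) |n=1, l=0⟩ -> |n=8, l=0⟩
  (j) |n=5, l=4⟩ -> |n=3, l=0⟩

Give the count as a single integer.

2

(a) allowed
(b) forbidden — Δl = +0 (E1 requires Δl = ±1)
(c) forbidden — Δl = +2 (E1 requires Δl = ±1)
(d) forbidden — Δl = +2 (E1 requires Δl = ±1)
(e) forbidden — Δl = +3 (E1 requires Δl = ±1)
(f) allowed
(g) forbidden — Δl = +3 (E1 requires Δl = ±1)
(h) forbidden — Δl = -3 (E1 requires Δl = ±1)
(i) forbidden — Δl = +0 (E1 requires Δl = ±1)
(j) forbidden — Δl = -4 (E1 requires Δl = ±1)
Total allowed: 2 of 10.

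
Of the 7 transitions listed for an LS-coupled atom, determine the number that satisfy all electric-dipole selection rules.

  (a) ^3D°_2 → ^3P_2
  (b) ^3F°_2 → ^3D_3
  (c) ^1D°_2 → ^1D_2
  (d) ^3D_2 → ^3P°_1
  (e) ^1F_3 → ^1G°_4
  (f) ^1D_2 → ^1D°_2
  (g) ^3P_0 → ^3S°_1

7

(a) allowed
(b) allowed
(c) allowed
(d) allowed
(e) allowed
(f) allowed
(g) allowed
Total allowed: 7 of 7.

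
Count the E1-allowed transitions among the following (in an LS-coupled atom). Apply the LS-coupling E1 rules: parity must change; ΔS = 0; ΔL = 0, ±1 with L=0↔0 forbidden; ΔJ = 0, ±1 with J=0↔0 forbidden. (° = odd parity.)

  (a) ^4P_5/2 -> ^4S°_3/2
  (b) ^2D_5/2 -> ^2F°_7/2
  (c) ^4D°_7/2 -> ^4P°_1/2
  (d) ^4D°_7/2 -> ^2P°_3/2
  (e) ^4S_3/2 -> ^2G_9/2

(a) allowed
(b) allowed
(c) forbidden (parity, ΔJ fail)
(d) forbidden (parity, ΔS, ΔJ fail)
(e) forbidden (parity, ΔS, ΔL, ΔJ fail)
Total allowed: 2 of 5.

2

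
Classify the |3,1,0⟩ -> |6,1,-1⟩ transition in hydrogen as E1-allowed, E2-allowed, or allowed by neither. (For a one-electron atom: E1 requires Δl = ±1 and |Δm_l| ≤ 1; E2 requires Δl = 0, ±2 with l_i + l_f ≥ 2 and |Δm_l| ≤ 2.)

Δl = 1 − 1 = +0; l_i + l_f = 2.
Δm_l = -1.
E1 (Δl = ±1, |Δm_l| ≤ 1): not satisfied.
E2 (Δl = 0,±2, l_i+l_f ≥ 2, |Δm_l| ≤ 2): satisfied.

E2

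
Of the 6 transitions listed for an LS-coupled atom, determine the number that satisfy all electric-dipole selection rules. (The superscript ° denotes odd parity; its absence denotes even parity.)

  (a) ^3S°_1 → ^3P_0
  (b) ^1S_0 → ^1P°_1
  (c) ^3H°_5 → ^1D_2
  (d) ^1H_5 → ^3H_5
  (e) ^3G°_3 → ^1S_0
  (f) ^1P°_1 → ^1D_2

3

(a) allowed
(b) allowed
(c) forbidden (ΔS, ΔL, ΔJ fail)
(d) forbidden (parity, ΔS fail)
(e) forbidden (ΔS, ΔL, ΔJ fail)
(f) allowed
Total allowed: 3 of 6.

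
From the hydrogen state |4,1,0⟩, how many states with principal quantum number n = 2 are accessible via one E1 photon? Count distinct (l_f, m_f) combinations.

E1 requires Δl = ±1, so l_f ∈ {0, 2}; with 0 ≤ l_f ≤ n_f−1 = 1, the allowed l_f values are {0}.
For l_f = 0: m_f ∈ {m_i−1, m_i, m_i+1} ∩ [−0, 0] = {0} → 1 state.
Total: 1.

1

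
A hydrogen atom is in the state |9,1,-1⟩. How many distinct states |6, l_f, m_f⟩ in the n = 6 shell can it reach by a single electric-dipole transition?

E1 requires Δl = ±1, so l_f ∈ {0, 2}; with 0 ≤ l_f ≤ n_f−1 = 5, the allowed l_f values are {0, 2}.
For l_f = 0: m_f ∈ {m_i−1, m_i, m_i+1} ∩ [−0, 0] = {0} → 1 state.
For l_f = 2: m_f ∈ {m_i−1, m_i, m_i+1} ∩ [−2, 2] = {-2, -1, 0} → 3 states.
Total: 4.

4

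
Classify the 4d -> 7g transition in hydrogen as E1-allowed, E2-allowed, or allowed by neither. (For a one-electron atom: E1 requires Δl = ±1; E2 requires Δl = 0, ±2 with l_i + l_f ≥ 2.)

Δl = 4 − 2 = +2; l_i + l_f = 6.
E1 (Δl = ±1): not satisfied.
E2 (Δl = 0,±2, l_i+l_f ≥ 2): satisfied.

E2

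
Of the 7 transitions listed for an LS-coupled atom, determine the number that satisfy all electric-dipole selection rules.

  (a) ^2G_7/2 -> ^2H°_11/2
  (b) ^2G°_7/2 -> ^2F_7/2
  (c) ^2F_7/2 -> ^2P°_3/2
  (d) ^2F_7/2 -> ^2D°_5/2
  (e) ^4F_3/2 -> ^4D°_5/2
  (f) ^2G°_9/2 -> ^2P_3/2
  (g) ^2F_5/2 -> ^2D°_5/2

(a) forbidden (ΔJ fails)
(b) allowed
(c) forbidden (ΔL, ΔJ fail)
(d) allowed
(e) allowed
(f) forbidden (ΔL, ΔJ fail)
(g) allowed
Total allowed: 4 of 7.

4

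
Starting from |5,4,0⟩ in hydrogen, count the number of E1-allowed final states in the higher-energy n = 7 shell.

E1 requires Δl = ±1, so l_f ∈ {3, 5}; with 0 ≤ l_f ≤ n_f−1 = 6, the allowed l_f values are {3, 5}.
For l_f = 3: m_f ∈ {m_i−1, m_i, m_i+1} ∩ [−3, 3] = {-1, 0, 1} → 3 states.
For l_f = 5: m_f ∈ {m_i−1, m_i, m_i+1} ∩ [−5, 5] = {-1, 0, 1} → 3 states.
Total: 6.

6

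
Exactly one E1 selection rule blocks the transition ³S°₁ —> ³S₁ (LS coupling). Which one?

Parity must change: odd → even — ✓.
ΔS = 0: S: 1 → 1 — ✓.
ΔL = 0, ±1 (not L=0↔0): L: 0 → 0, ΔL = +0 — ✗.
ΔJ = 0, ±1 (not J=0↔0): J: 1 → 1, ΔJ = +0 — ✓.

the L=0 ↔ L=0 exclusion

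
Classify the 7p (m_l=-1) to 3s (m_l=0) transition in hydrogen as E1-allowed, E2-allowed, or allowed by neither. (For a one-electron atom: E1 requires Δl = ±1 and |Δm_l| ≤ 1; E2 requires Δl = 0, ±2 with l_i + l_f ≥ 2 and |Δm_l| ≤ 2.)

Δl = 0 − 1 = -1; l_i + l_f = 1.
Δm_l = +1.
E1 (Δl = ±1, |Δm_l| ≤ 1): satisfied.
E2 (Δl = 0,±2, l_i+l_f ≥ 2, |Δm_l| ≤ 2): not satisfied.

E1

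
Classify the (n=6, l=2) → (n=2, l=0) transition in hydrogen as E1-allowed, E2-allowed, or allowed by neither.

Δl = 0 − 2 = -2; l_i + l_f = 2.
E1 (Δl = ±1): not satisfied.
E2 (Δl = 0,±2, l_i+l_f ≥ 2): satisfied.

E2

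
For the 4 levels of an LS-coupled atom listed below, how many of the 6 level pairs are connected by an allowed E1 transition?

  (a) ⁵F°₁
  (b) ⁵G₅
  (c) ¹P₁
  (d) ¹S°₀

1

(a)–(b): forbidden (ΔJ).
(a)–(c): forbidden (ΔS, ΔL).
(a)–(d): forbidden (parity, ΔS, ΔL).
(b)–(c): forbidden (parity, ΔS, ΔL, ΔJ).
(b)–(d): forbidden (ΔS, ΔL, ΔJ).
(c)–(d): allowed.
Allowed pairs: 1 of 6.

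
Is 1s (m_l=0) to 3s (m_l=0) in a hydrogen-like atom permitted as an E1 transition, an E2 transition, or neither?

Δl = 0 − 0 = +0; l_i + l_f = 0.
Δm_l = +0.
E1 (Δl = ±1, |Δm_l| ≤ 1): not satisfied.
E2 (Δl = 0,±2, l_i+l_f ≥ 2, |Δm_l| ≤ 2): not satisfied.

neither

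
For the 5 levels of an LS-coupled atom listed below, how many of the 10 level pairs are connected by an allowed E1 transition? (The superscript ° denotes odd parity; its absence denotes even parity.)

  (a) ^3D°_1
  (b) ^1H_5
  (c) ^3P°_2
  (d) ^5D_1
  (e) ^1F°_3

(a)–(b): forbidden (ΔS, ΔL, ΔJ).
(a)–(c): forbidden (parity).
(a)–(d): forbidden (ΔS).
(a)–(e): forbidden (parity, ΔS, ΔJ).
(b)–(c): forbidden (ΔS, ΔL, ΔJ).
(b)–(d): forbidden (parity, ΔS, ΔL, ΔJ).
(b)–(e): forbidden (ΔL, ΔJ).
(c)–(d): forbidden (ΔS).
(c)–(e): forbidden (parity, ΔS, ΔL).
(d)–(e): forbidden (ΔS, ΔJ).
Allowed pairs: 0 of 10.

0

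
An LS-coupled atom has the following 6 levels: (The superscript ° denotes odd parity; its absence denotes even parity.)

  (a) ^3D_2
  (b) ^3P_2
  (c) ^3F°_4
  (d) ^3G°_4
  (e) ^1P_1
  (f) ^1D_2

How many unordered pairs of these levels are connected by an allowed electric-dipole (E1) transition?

0

(a)–(b): forbidden (parity).
(a)–(c): forbidden (ΔJ).
(a)–(d): forbidden (ΔL, ΔJ).
(a)–(e): forbidden (parity, ΔS).
(a)–(f): forbidden (parity, ΔS).
(b)–(c): forbidden (ΔL, ΔJ).
(b)–(d): forbidden (ΔL, ΔJ).
(b)–(e): forbidden (parity, ΔS).
(b)–(f): forbidden (parity, ΔS).
(c)–(d): forbidden (parity).
(c)–(e): forbidden (ΔS, ΔL, ΔJ).
(c)–(f): forbidden (ΔS, ΔJ).
(d)–(e): forbidden (ΔS, ΔL, ΔJ).
(d)–(f): forbidden (ΔS, ΔL, ΔJ).
(e)–(f): forbidden (parity).
Allowed pairs: 0 of 15.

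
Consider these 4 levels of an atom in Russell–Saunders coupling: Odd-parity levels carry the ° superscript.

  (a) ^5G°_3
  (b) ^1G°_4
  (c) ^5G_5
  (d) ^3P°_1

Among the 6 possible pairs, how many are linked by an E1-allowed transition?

0

(a)–(b): forbidden (parity, ΔS).
(a)–(c): forbidden (ΔJ).
(a)–(d): forbidden (parity, ΔS, ΔL, ΔJ).
(b)–(c): forbidden (ΔS).
(b)–(d): forbidden (parity, ΔS, ΔL, ΔJ).
(c)–(d): forbidden (ΔS, ΔL, ΔJ).
Allowed pairs: 0 of 6.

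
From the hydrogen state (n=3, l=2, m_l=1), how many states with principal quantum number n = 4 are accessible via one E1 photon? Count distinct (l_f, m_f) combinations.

5

E1 requires Δl = ±1, so l_f ∈ {1, 3}; with 0 ≤ l_f ≤ n_f−1 = 3, the allowed l_f values are {1, 3}.
For l_f = 1: m_f ∈ {m_i−1, m_i, m_i+1} ∩ [−1, 1] = {0, 1} → 2 states.
For l_f = 3: m_f ∈ {m_i−1, m_i, m_i+1} ∩ [−3, 3] = {0, 1, 2} → 3 states.
Total: 5.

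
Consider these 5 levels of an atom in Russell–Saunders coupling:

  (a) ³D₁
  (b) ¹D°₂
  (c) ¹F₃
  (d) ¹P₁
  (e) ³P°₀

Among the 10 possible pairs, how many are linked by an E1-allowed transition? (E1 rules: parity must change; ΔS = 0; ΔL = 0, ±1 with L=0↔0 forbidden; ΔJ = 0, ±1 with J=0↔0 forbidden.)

3

(a)–(b): forbidden (ΔS).
(a)–(c): forbidden (parity, ΔS, ΔJ).
(a)–(d): forbidden (parity, ΔS).
(a)–(e): allowed.
(b)–(c): allowed.
(b)–(d): allowed.
(b)–(e): forbidden (parity, ΔS, ΔJ).
(c)–(d): forbidden (parity, ΔL, ΔJ).
(c)–(e): forbidden (ΔS, ΔL, ΔJ).
(d)–(e): forbidden (ΔS).
Allowed pairs: 3 of 10.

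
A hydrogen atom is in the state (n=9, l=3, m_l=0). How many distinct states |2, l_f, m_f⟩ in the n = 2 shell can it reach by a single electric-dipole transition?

0

E1 requires l_f ∈ {2, 4}, but neither lies in [0, 1], so no final state is reachable.
Total: 0.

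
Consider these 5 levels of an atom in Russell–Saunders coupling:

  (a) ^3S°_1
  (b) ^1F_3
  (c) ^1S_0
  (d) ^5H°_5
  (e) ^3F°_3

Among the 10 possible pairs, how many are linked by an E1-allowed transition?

0

(a)–(b): forbidden (ΔS, ΔL, ΔJ).
(a)–(c): forbidden (ΔS, ΔL).
(a)–(d): forbidden (parity, ΔS, ΔL, ΔJ).
(a)–(e): forbidden (parity, ΔL, ΔJ).
(b)–(c): forbidden (parity, ΔL, ΔJ).
(b)–(d): forbidden (ΔS, ΔL, ΔJ).
(b)–(e): forbidden (ΔS).
(c)–(d): forbidden (ΔS, ΔL, ΔJ).
(c)–(e): forbidden (ΔS, ΔL, ΔJ).
(d)–(e): forbidden (parity, ΔS, ΔL, ΔJ).
Allowed pairs: 0 of 10.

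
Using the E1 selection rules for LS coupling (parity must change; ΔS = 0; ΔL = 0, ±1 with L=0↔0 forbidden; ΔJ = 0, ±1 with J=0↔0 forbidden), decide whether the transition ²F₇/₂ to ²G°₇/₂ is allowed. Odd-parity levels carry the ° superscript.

allowed

Parity must change: even → odd — ok.
ΔS = 0: S: 1/2 → 1/2 — ok.
ΔL = 0, ±1 (not L=0↔0): L: 3 → 4, ΔL = +1 — ok.
ΔJ = 0, ±1 (not J=0↔0): J: 7/2 → 7/2, ΔJ = +0 — ok.
All four E1 rules are satisfied.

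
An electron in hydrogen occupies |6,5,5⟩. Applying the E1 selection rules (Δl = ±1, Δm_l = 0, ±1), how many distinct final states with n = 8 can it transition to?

E1 requires Δl = ±1, so l_f ∈ {4, 6}; with 0 ≤ l_f ≤ n_f−1 = 7, the allowed l_f values are {4, 6}.
For l_f = 4: m_f ∈ {m_i−1, m_i, m_i+1} ∩ [−4, 4] = {4} → 1 state.
For l_f = 6: m_f ∈ {m_i−1, m_i, m_i+1} ∩ [−6, 6] = {4, 5, 6} → 3 states.
Total: 4.

4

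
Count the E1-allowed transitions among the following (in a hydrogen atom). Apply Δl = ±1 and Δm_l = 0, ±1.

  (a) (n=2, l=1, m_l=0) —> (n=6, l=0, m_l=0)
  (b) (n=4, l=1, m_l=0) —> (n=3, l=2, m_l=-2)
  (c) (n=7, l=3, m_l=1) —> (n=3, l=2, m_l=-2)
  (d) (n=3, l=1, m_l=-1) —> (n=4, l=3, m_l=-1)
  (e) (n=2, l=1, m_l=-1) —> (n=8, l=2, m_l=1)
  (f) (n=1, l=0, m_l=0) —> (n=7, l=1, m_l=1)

2

(a) allowed
(b) forbidden — Δm_l = -2 (E1 requires Δm_l = 0, ±1)
(c) forbidden — Δm_l = -3 (E1 requires Δm_l = 0, ±1)
(d) forbidden — Δl = +2 (E1 requires Δl = ±1)
(e) forbidden — Δm_l = +2 (E1 requires Δm_l = 0, ±1)
(f) allowed
Total allowed: 2 of 6.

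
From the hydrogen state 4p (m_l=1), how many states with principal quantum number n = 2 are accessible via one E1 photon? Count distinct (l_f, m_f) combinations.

1

E1 requires Δl = ±1, so l_f ∈ {0, 2}; with 0 ≤ l_f ≤ n_f−1 = 1, the allowed l_f values are {0}.
For l_f = 0: m_f ∈ {m_i−1, m_i, m_i+1} ∩ [−0, 0] = {0} → 1 state.
Total: 1.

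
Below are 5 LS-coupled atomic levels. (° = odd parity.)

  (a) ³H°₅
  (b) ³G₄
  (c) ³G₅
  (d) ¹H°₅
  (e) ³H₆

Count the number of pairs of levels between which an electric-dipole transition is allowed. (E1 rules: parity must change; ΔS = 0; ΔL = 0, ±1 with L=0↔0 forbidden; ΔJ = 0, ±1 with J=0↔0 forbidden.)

3

(a)–(b): allowed.
(a)–(c): allowed.
(a)–(d): forbidden (parity, ΔS).
(a)–(e): allowed.
(b)–(c): forbidden (parity).
(b)–(d): forbidden (ΔS).
(b)–(e): forbidden (parity, ΔJ).
(c)–(d): forbidden (ΔS).
(c)–(e): forbidden (parity).
(d)–(e): forbidden (ΔS).
Allowed pairs: 3 of 10.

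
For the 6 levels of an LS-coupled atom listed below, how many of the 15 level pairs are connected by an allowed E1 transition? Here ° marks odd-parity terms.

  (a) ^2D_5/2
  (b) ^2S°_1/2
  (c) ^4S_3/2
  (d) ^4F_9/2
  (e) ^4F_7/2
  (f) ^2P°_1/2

(a)–(b): forbidden (ΔL, ΔJ).
(a)–(c): forbidden (parity, ΔS, ΔL).
(a)–(d): forbidden (parity, ΔS, ΔJ).
(a)–(e): forbidden (parity, ΔS).
(a)–(f): forbidden (ΔJ).
(b)–(c): forbidden (ΔS, ΔL).
(b)–(d): forbidden (ΔS, ΔL, ΔJ).
(b)–(e): forbidden (ΔS, ΔL, ΔJ).
(b)–(f): forbidden (parity).
(c)–(d): forbidden (parity, ΔL, ΔJ).
(c)–(e): forbidden (parity, ΔL, ΔJ).
(c)–(f): forbidden (ΔS).
(d)–(e): forbidden (parity).
(d)–(f): forbidden (ΔS, ΔL, ΔJ).
(e)–(f): forbidden (ΔS, ΔL, ΔJ).
Allowed pairs: 0 of 15.

0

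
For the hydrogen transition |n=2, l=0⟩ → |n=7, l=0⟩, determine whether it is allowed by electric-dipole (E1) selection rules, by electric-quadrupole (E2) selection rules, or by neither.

Δl = 0 − 0 = +0; l_i + l_f = 0.
E1 (Δl = ±1): not satisfied.
E2 (Δl = 0,±2, l_i+l_f ≥ 2): not satisfied.

neither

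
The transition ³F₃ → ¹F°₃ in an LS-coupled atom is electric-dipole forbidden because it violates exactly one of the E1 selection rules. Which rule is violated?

Parity must change: even → odd — ✓.
ΔS = 0: S: 1 → 0 — ✗.
ΔL = 0, ±1 (not L=0↔0): L: 3 → 3, ΔL = +0 — ✓.
ΔJ = 0, ±1 (not J=0↔0): J: 3 → 3, ΔJ = +0 — ✓.

the ΔS = 0 rule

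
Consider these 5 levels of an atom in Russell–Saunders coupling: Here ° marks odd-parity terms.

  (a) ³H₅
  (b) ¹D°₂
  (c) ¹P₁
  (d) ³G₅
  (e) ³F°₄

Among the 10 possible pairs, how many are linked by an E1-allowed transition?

2

(a)–(b): forbidden (ΔS, ΔL, ΔJ).
(a)–(c): forbidden (parity, ΔS, ΔL, ΔJ).
(a)–(d): forbidden (parity).
(a)–(e): forbidden (ΔL).
(b)–(c): allowed.
(b)–(d): forbidden (ΔS, ΔL, ΔJ).
(b)–(e): forbidden (parity, ΔS, ΔJ).
(c)–(d): forbidden (parity, ΔS, ΔL, ΔJ).
(c)–(e): forbidden (ΔS, ΔL, ΔJ).
(d)–(e): allowed.
Allowed pairs: 2 of 10.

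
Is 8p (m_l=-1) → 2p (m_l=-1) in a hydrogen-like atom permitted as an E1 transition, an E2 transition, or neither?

Δl = 1 − 1 = +0; l_i + l_f = 2.
Δm_l = +0.
E1 (Δl = ±1, |Δm_l| ≤ 1): not satisfied.
E2 (Δl = 0,±2, l_i+l_f ≥ 2, |Δm_l| ≤ 2): satisfied.

E2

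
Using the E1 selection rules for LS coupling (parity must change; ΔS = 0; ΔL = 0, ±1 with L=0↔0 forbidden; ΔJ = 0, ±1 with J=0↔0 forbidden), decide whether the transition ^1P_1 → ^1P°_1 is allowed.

Parity must change: even → odd — ✓.
ΔS = 0: S: 0 → 0 — ✓.
ΔL = 0, ±1 (not L=0↔0): L: 1 → 1, ΔL = +0 — ✓.
ΔJ = 0, ±1 (not J=0↔0): J: 1 → 1, ΔJ = +0 — ✓.
All four E1 rules are satisfied.

allowed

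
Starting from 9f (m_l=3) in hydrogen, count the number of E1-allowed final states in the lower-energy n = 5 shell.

4

E1 requires Δl = ±1, so l_f ∈ {2, 4}; with 0 ≤ l_f ≤ n_f−1 = 4, the allowed l_f values are {2, 4}.
For l_f = 2: m_f ∈ {m_i−1, m_i, m_i+1} ∩ [−2, 2] = {2} → 1 state.
For l_f = 4: m_f ∈ {m_i−1, m_i, m_i+1} ∩ [−4, 4] = {2, 3, 4} → 3 states.
Total: 4.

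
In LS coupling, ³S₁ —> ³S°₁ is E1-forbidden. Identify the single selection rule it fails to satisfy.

the L=0 ↔ L=0 exclusion

Initial level: S=1, L=0, J=1, parity even. Final level: S=1, L=0, J=1, parity odd.
ΔJ = 0, ±1 (not J=0↔0): J: 1 → 1, ΔJ = +0 — satisfied.
ΔL = 0, ±1 (not L=0↔0): L: 0 → 0, ΔL = +0 — violated.
ΔS = 0: S: 1 → 1 — satisfied.
Parity must change: even → odd — satisfied.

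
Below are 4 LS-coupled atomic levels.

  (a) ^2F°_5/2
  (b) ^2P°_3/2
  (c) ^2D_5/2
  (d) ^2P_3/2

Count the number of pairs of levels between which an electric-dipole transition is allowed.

(a)–(b): forbidden (parity, ΔL).
(a)–(c): allowed.
(a)–(d): forbidden (ΔL).
(b)–(c): allowed.
(b)–(d): allowed.
(c)–(d): forbidden (parity).
Allowed pairs: 3 of 6.

3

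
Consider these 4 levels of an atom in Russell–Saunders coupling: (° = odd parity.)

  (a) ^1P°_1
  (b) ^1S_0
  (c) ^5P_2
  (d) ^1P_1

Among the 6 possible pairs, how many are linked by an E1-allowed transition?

(a)–(b): allowed.
(a)–(c): forbidden (ΔS).
(a)–(d): allowed.
(b)–(c): forbidden (parity, ΔS, ΔJ).
(b)–(d): forbidden (parity).
(c)–(d): forbidden (parity, ΔS).
Allowed pairs: 2 of 6.

2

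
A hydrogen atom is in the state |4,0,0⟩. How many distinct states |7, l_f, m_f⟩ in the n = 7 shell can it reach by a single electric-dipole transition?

3

E1 requires Δl = ±1, so l_f ∈ {-1, 1}; with 0 ≤ l_f ≤ n_f−1 = 6, the allowed l_f values are {1}.
For l_f = 1: m_f ∈ {m_i−1, m_i, m_i+1} ∩ [−1, 1] = {-1, 0, 1} → 3 states.
Total: 3.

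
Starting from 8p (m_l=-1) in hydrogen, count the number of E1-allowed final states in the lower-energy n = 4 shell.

E1 requires Δl = ±1, so l_f ∈ {0, 2}; with 0 ≤ l_f ≤ n_f−1 = 3, the allowed l_f values are {0, 2}.
For l_f = 0: m_f ∈ {m_i−1, m_i, m_i+1} ∩ [−0, 0] = {0} → 1 state.
For l_f = 2: m_f ∈ {m_i−1, m_i, m_i+1} ∩ [−2, 2] = {-2, -1, 0} → 3 states.
Total: 4.

4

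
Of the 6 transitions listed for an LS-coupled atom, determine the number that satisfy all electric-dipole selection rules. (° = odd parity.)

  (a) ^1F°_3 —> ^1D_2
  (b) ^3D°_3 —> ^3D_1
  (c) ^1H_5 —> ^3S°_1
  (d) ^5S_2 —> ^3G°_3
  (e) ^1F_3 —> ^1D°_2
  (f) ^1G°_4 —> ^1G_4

3

(a) allowed
(b) forbidden (ΔJ fails)
(c) forbidden (ΔS, ΔL, ΔJ fail)
(d) forbidden (ΔS, ΔL fail)
(e) allowed
(f) allowed
Total allowed: 3 of 6.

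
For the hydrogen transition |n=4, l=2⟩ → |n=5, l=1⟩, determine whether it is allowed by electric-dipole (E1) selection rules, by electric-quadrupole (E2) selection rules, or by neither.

Δl = 1 − 2 = -1; l_i + l_f = 3.
E1 (Δl = ±1): satisfied.
E2 (Δl = 0,±2, l_i+l_f ≥ 2): not satisfied.

E1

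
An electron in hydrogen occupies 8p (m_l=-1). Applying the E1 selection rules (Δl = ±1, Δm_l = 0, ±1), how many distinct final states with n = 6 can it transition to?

E1 requires Δl = ±1, so l_f ∈ {0, 2}; with 0 ≤ l_f ≤ n_f−1 = 5, the allowed l_f values are {0, 2}.
For l_f = 0: m_f ∈ {m_i−1, m_i, m_i+1} ∩ [−0, 0] = {0} → 1 state.
For l_f = 2: m_f ∈ {m_i−1, m_i, m_i+1} ∩ [−2, 2] = {-2, -1, 0} → 3 states.
Total: 4.

4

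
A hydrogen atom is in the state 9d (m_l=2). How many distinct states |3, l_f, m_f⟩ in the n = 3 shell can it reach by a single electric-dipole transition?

1

E1 requires Δl = ±1, so l_f ∈ {1, 3}; with 0 ≤ l_f ≤ n_f−1 = 2, the allowed l_f values are {1}.
For l_f = 1: m_f ∈ {m_i−1, m_i, m_i+1} ∩ [−1, 1] = {1} → 1 state.
Total: 1.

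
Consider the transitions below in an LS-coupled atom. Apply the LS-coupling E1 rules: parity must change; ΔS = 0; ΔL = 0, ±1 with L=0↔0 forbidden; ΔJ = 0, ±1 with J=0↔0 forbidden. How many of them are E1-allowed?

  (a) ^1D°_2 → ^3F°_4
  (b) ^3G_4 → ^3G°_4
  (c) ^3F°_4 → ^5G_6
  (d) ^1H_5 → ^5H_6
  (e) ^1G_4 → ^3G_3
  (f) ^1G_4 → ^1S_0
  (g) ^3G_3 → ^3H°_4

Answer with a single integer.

2

(a) forbidden (parity, ΔS, ΔJ fail)
(b) allowed
(c) forbidden (ΔS, ΔJ fail)
(d) forbidden (parity, ΔS fail)
(e) forbidden (parity, ΔS fail)
(f) forbidden (parity, ΔL, ΔJ fail)
(g) allowed
Total allowed: 2 of 7.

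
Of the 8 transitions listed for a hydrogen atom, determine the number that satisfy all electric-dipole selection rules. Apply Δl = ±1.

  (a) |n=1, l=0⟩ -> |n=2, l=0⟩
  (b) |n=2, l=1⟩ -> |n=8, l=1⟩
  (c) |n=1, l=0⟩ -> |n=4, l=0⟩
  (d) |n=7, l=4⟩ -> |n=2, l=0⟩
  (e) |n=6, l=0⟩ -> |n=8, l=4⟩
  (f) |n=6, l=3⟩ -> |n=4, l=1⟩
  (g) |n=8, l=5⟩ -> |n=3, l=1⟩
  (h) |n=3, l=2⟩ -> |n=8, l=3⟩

(a) forbidden — Δl = +0 (E1 requires Δl = ±1)
(b) forbidden — Δl = +0 (E1 requires Δl = ±1)
(c) forbidden — Δl = +0 (E1 requires Δl = ±1)
(d) forbidden — Δl = -4 (E1 requires Δl = ±1)
(e) forbidden — Δl = +4 (E1 requires Δl = ±1)
(f) forbidden — Δl = -2 (E1 requires Δl = ±1)
(g) forbidden — Δl = -4 (E1 requires Δl = ±1)
(h) allowed
Total allowed: 1 of 8.

1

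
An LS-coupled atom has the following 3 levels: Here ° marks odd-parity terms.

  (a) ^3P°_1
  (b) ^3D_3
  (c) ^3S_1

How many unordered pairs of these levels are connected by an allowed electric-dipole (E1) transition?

1

(a)–(b): forbidden (ΔJ).
(a)–(c): allowed.
(b)–(c): forbidden (parity, ΔL, ΔJ).
Allowed pairs: 1 of 3.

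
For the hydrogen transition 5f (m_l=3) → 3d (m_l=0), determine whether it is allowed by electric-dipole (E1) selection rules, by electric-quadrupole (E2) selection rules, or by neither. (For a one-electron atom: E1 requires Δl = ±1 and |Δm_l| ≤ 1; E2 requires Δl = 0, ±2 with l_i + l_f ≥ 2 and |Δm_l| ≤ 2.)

neither

Δl = 2 − 3 = -1; l_i + l_f = 5.
Δm_l = -3.
E1 (Δl = ±1, |Δm_l| ≤ 1): not satisfied.
E2 (Δl = 0,±2, l_i+l_f ≥ 2, |Δm_l| ≤ 2): not satisfied.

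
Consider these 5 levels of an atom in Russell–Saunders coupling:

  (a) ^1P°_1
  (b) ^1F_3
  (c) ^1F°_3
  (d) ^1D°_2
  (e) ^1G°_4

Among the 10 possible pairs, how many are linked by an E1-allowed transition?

(a)–(b): forbidden (ΔL, ΔJ).
(a)–(c): forbidden (parity, ΔL, ΔJ).
(a)–(d): forbidden (parity).
(a)–(e): forbidden (parity, ΔL, ΔJ).
(b)–(c): allowed.
(b)–(d): allowed.
(b)–(e): allowed.
(c)–(d): forbidden (parity).
(c)–(e): forbidden (parity).
(d)–(e): forbidden (parity, ΔL, ΔJ).
Allowed pairs: 3 of 10.

3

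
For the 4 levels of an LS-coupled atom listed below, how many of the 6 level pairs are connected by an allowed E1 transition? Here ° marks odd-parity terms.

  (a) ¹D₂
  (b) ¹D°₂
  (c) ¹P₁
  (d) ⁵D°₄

(a)–(b): allowed.
(a)–(c): forbidden (parity).
(a)–(d): forbidden (ΔS, ΔJ).
(b)–(c): allowed.
(b)–(d): forbidden (parity, ΔS, ΔJ).
(c)–(d): forbidden (ΔS, ΔJ).
Allowed pairs: 2 of 6.

2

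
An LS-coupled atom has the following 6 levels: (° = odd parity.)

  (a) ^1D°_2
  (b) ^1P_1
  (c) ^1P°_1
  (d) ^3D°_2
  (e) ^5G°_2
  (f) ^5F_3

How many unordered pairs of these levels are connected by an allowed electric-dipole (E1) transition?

(a)–(b): allowed.
(a)–(c): forbidden (parity).
(a)–(d): forbidden (parity, ΔS).
(a)–(e): forbidden (parity, ΔS, ΔL).
(a)–(f): forbidden (ΔS).
(b)–(c): allowed.
(b)–(d): forbidden (ΔS).
(b)–(e): forbidden (ΔS, ΔL).
(b)–(f): forbidden (parity, ΔS, ΔL, ΔJ).
(c)–(d): forbidden (parity, ΔS).
(c)–(e): forbidden (parity, ΔS, ΔL).
(c)–(f): forbidden (ΔS, ΔL, ΔJ).
(d)–(e): forbidden (parity, ΔS, ΔL).
(d)–(f): forbidden (ΔS).
(e)–(f): allowed.
Allowed pairs: 3 of 15.

3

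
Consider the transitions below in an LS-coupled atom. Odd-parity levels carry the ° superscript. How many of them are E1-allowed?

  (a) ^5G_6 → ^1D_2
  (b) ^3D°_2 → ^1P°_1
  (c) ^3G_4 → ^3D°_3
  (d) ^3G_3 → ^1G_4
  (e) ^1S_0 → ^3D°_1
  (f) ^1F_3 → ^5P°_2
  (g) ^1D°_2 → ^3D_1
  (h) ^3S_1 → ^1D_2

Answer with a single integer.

0

(a) forbidden (parity, ΔS, ΔL, ΔJ fail)
(b) forbidden (parity, ΔS fail)
(c) forbidden (ΔL fails)
(d) forbidden (parity, ΔS fail)
(e) forbidden (ΔS, ΔL fail)
(f) forbidden (ΔS, ΔL fail)
(g) forbidden (ΔS fails)
(h) forbidden (parity, ΔS, ΔL fail)
Total allowed: 0 of 8.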